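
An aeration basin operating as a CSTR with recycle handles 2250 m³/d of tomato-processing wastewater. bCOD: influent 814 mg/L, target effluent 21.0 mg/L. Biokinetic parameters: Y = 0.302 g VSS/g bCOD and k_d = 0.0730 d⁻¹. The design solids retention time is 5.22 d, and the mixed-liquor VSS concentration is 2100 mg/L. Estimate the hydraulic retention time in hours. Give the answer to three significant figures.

τ ≈ 10.3 h

Steady-state biomass mass balance: V·X·(1 + k_d·θ_c) = Y·Q·(S₀ − S)·θ_c, so V = 0.302 × 2250 × (814 − 21.0) × 5.22 / [2100 × (1 + 0.0730 × 5.22)] = 2.81×10^6 / 2900 = 969.8 m³.
HRT = V/Q = 969.8 m³ / 2250 m³·d⁻¹ = 0.4310 d × 24 = 10.34 h.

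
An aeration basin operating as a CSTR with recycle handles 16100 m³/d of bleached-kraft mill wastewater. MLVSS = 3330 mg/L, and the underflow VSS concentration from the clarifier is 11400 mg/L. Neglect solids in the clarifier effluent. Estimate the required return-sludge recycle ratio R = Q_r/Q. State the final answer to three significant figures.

R ≈ 0.413

Solids balance on the clarifier gives (1+R)X = R·X_r, so R = X/(X_r − X) = 3330 / (11400 − 3330) = 0.4126.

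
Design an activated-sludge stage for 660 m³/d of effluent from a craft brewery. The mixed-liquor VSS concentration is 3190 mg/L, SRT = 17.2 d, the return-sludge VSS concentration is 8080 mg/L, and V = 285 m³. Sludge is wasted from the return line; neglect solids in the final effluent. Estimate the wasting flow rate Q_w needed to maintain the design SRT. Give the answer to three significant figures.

Q_w ≈ 6.54 m³/d

θ_c = V·X/(Q_w·X_r) when wasting from the recycle, so Q_w = V·X/(θ_c·X_r) = 285.0 × 3190 / (17.2 × 8080) = 6.542 m³/d.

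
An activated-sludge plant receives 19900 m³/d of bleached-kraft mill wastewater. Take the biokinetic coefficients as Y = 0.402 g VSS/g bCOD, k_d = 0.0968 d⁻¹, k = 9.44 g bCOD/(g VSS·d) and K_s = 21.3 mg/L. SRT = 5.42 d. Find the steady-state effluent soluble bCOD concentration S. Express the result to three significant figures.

S ≈ 1.71 mg/L

For a completely mixed reactor with recycle the Lawrence–McCarty relation gives S = K_s·(1 + k_d·θ_c) / [θ_c·(Y·k − k_d) − 1] = 21.3 × (1 + 0.0968 × 5.42) / [5.42 × (0.402 × 9.44 − 0.0968) − 1] = 32.48 / 19.04 = 1.705 mg/L.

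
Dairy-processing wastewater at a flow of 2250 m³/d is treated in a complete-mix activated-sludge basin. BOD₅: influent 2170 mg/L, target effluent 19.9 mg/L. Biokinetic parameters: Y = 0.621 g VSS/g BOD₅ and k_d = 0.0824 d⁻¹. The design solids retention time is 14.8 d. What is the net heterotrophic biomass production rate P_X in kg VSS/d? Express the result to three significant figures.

Observed yield with endogenous decay: Y_obs = Y / (1 + k_d·θ_c) = 0.621 / (1 + 0.0824 × 14.8) = 0.621 / 2.220 = 0.2798 g VSS/g BOD₅.
Q·(S₀ − S) = 2250 × (2170 − 19.9) × 10⁻³ = 4838 kg/d removed.
P_X = Y_obs · Q(S₀ − S) = 0.2798 × 4838 = 1354 kg VSS/d.

P_X ≈ 1350 kg VSS/d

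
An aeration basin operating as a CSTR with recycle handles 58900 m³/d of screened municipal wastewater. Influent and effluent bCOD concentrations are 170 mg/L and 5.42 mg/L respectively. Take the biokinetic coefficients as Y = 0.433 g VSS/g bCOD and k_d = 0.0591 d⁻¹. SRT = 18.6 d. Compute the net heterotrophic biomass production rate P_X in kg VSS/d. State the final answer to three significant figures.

The observed yield is Y_obs = Y/(1 + k_d·θ_c) = 0.433 / (1 + 0.0591 × 18.6) = 0.433 / 2.099 = 0.2063 g VSS per g bCOD removed.
Mass of bCOD removed per day: Q(S₀ − S) = 58900 × 164.6 g/m³ = 9694 kg/d.
Biomass produced: P_X = Y_obs·Q·ΔS = 0.2063 × 9694 ≈ 1999 kg VSS/d.

P_X ≈ 2000 kg VSS/d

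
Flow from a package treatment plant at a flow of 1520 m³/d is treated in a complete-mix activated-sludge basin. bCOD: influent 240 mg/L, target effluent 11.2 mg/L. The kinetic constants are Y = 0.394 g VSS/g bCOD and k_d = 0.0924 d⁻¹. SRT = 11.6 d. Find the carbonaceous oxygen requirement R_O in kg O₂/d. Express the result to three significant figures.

R_O ≈ 254 kg O₂/d

The observed yield is Y_obs = Y/(1 + k_d·θ_c) = 0.394 / (1 + 0.0924 × 11.6) = 0.394 / 2.072 = 0.1902 g VSS per g bCOD removed.
Mass of bCOD removed per day: Q(S₀ − S) = 1520 × 228.8 g/m³ = 347.8 kg/d.
P_X = Y_obs·Q·(S₀ − S) = 0.1902 × 347.8 = 66.14 kg VSS/d.
R_O = Q·(S₀ − S) − 1.42·P_X = 347.8 − 1.42 × 66.14 = 253.9 kg O₂/d.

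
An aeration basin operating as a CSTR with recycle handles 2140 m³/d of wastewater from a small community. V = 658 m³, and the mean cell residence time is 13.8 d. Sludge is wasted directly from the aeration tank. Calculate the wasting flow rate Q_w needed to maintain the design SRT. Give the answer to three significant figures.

Q_w ≈ 47.7 m³/d

For wasting at MLVSS concentration, Q_w = V/θ_c = 658.0/13.8 = 47.68 m³/d.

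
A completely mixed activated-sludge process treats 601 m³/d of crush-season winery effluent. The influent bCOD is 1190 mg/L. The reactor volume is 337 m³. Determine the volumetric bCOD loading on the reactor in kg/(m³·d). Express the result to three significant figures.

L_v ≈ 2.12 kg bCOD/(m³·d)

L_v = Q S₀ / V = 601 × 1190 × 10⁻³ / 337.0 = 2.122 kg/(m³·d).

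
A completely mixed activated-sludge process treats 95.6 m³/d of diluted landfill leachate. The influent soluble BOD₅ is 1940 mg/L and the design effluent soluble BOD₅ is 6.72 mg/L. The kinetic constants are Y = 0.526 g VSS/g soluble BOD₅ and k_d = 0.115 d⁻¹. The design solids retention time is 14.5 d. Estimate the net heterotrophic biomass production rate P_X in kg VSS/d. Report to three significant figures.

The observed yield is Y_obs = Y/(1 + k_d·θ_c) = 0.526 / (1 + 0.115 × 14.5) = 0.526 / 2.667 = 0.1972 g VSS per g soluble BOD₅ removed.
ΔS = 1940 − 6.72 = 1933 mg/L, so the substrate removal rate is 95.6 × 1933/1000 = 184.8 kg soluble BOD₅/d.
P_X = Y_obs · Q(S₀ − S) = 0.1972 × 184.8 = 36.44 kg VSS/d.

P_X ≈ 36.4 kg VSS/d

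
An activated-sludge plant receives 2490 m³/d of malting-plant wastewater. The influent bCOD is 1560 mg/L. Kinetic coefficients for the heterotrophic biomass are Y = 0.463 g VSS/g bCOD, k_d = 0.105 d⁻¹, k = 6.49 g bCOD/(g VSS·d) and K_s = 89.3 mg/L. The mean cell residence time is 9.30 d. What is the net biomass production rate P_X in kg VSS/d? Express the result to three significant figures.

Effluent substrate depends only on kinetics and SRT: S = K_s(1 + k_d θ_c) / [θ_c(Yk − k_d) − 1] = 89.3 × (1 + 0.105 × 9.30) / [9.30 × (0.463 × 6.49 − 0.105) − 1] = 176.5 / 25.97 = 6.797 mg/L.
Correct the yield for decay: Y_obs = Y/(1 + k_d θ_c) = 0.463 / (1 + 0.105 × 9.30) = 0.463 / 1.977 = 0.2343.
ΔS = 1560 − 6.80 = 1553 mg/L, so the substrate removal rate is 2490 × 1553/1000 = 3867 kg bCOD/d.
Net biomass production P_X = Y_obs × Q·(S₀ − S) = 0.2343 × 3867 = 906.0 kg VSS/d.

P_X ≈ 906 kg VSS/d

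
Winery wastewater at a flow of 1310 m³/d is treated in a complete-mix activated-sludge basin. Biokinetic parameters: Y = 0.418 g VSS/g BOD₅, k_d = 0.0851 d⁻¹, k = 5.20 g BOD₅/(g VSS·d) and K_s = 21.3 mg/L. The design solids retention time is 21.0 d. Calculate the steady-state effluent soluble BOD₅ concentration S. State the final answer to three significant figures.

S ≈ 1.39 mg/L

From the Monod/SRT balance for a CMAS, S = K_s·(1+k_d θ_c)/[θ_c·(Y k − k_d) − 1] = 21.3 × (1 + 0.0851 × 21.0) / [21.0 × (0.418 × 5.20 − 0.0851) − 1] = 59.37 / 42.86 = 1.385 mg/L.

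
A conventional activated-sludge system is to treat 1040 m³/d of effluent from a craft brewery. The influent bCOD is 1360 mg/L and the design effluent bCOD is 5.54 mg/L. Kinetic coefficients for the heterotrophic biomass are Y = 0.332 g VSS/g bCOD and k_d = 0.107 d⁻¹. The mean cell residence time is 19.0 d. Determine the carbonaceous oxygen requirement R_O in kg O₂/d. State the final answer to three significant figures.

Correct the yield for decay: Y_obs = Y/(1 + k_d θ_c) = 0.332 / (1 + 0.107 × 19.0) = 0.332 / 3.033 = 0.1095.
ΔS = 1360 − 5.54 = 1354 mg/L, so the substrate removal rate is 1040 × 1354/1000 = 1409 kg bCOD/d.
Biomass synthesised: P_X = Y_obs × 1409 = 154.2 kg VSS/d.
Carbonaceous O₂ demand = substrate oxidised − cell-mass equivalent = 1409 − 1.42 × 154.2 = 1190 kg O₂/d.

R_O ≈ 1190 kg O₂/d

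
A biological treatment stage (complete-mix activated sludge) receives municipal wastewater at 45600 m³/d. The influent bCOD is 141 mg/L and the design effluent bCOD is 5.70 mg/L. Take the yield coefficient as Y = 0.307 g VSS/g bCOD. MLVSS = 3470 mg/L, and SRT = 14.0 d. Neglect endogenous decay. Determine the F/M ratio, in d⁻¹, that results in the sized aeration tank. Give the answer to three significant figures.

F/M ≈ 0.242 d⁻¹

Biomass mass balance (decay neglected): V·X = Y·Q·(S₀ − S)·θ_c, so V = 0.307 × 45600 × (141 − 5.70) × 14.0 / 3470 = 7642 m³.
F/M = applied load / biomass = Q·S₀/(V·X) = 45600 × 141 / (7642 × 3470) = 0.2425 d⁻¹.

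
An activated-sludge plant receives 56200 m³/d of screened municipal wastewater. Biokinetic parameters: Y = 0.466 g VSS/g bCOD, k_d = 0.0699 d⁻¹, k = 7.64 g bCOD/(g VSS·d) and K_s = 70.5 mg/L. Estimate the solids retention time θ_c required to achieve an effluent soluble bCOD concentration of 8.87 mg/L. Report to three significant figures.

θ_c ≈ 3.05 d

Specific growth rate at S = 8.87 mg/L: μ = YkS/(K_s+S) = 0.466·7.64·8.87/(70.5+8.87) = 0.3979 d⁻¹.
Then 1/θ_c = μ − k_d = 0.3979 − 0.0699 = 0.3280 d⁻¹, giving θ_c = 3.049 d.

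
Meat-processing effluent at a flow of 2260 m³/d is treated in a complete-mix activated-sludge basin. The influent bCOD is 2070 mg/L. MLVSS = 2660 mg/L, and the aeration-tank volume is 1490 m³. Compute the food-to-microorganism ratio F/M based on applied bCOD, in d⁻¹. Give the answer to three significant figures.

F/M = applied load / biomass = Q·S₀/(V·X) = 2260 × 2070 / (1490 × 2660) = 1.180 d⁻¹.

F/M ≈ 1.18 d⁻¹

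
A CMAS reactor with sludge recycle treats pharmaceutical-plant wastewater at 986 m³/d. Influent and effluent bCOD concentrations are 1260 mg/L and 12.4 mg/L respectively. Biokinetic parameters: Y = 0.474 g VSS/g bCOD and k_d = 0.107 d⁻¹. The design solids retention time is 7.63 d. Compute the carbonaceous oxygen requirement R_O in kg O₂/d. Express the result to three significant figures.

Correct the yield for decay: Y_obs = Y/(1 + k_d θ_c) = 0.474 / (1 + 0.107 × 7.63) = 0.474 / 1.816 = 0.2610.
Q·(S₀ − S) = 986 × (1260 − 12.4) × 10⁻³ = 1230 kg/d removed.
Net sludge production P_X = 0.2610 × 1230 = 321.0 kg VSS/d.
R_O = Q·(S₀ − S) − 1.42·P_X = 1230 − 1.42 × 321.0 = 774.3 kg O₂/d.

R_O ≈ 774 kg O₂/d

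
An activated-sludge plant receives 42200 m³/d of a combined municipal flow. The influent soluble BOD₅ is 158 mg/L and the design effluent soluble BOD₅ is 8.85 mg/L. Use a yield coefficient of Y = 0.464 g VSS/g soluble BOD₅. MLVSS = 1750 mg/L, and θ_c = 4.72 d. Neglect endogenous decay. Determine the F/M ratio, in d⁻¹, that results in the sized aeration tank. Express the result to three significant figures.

V·X = Y·Q·ΔS·θ_c gives V = 0.464 × 42200 × (158 − 8.85) × 4.72 / 1750 = 7877 m³.
F/M = applied load / biomass = Q·S₀/(V·X) = 42200 × 158 / (7877 × 1750) = 0.4837 d⁻¹.

F/M ≈ 0.484 d⁻¹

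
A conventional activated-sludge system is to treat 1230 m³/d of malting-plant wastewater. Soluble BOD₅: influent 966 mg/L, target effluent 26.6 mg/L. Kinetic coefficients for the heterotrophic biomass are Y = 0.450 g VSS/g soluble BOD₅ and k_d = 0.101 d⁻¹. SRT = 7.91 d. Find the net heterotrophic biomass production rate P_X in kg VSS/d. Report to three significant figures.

P_X ≈ 289 kg VSS/d

Y_obs = Y / (1 + k_d θ_c) = 0.450 / (1 + 0.101 × 7.91) = 0.450 / 1.799 = 0.2502.
ΔS = 966 − 26.6 = 939.4 mg/L, so the substrate removal rate is 1230 × 939.4/1000 = 1155 kg soluble BOD₅/d.
P_X = Y_obs · Q(S₀ − S) = 0.2502 × 1155 = 289.0 kg VSS/d.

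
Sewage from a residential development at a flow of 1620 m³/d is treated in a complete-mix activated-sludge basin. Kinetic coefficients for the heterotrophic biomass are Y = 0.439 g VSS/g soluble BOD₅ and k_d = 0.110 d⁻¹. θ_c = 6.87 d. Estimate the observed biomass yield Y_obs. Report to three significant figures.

Y_obs ≈ 0.250 g VSS/g soluble BOD₅

Y_obs = Y / (1 + k_d θ_c) = 0.439 / (1 + 0.110 × 6.87) = 0.439 / 1.756 = 0.2500.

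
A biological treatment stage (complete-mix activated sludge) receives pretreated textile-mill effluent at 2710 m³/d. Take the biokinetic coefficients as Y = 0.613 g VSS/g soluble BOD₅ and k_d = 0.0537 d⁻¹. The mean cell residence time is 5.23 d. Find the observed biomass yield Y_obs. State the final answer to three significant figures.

Y_obs ≈ 0.479 g VSS/g soluble BOD₅

Observed yield with endogenous decay: Y_obs = Y / (1 + k_d·θ_c) = 0.613 / (1 + 0.0537 × 5.23) = 0.613 / 1.281 = 0.4786 g VSS/g soluble BOD₅.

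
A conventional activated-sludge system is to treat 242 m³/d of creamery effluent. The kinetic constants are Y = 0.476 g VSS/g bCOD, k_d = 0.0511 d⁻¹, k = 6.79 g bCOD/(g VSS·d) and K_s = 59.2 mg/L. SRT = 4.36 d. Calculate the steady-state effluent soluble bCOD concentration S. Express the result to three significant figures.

For a completely mixed reactor with recycle the Lawrence–McCarty relation gives S = K_s·(1 + k_d·θ_c) / [θ_c·(Y·k − k_d) − 1] = 59.2 × (1 + 0.0511 × 4.36) / [4.36 × (0.476 × 6.79 − 0.0511) − 1] = 72.39 / 12.87 = 5.625 mg/L.

S ≈ 5.63 mg/L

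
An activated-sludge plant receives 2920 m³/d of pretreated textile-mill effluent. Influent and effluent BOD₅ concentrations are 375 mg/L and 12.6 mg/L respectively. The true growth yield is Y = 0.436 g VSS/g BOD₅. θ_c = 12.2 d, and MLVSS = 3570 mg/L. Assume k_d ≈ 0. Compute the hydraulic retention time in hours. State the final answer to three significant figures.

τ ≈ 13.0 h

With k_d = 0 the design equation reduces to V = Y Q (S₀−S) θ_c / X = 0.436 × 2920 × (375 − 12.6) × 12.2 / 3570 = 1577 m³.
HRT = V/Q = 1577 m³ / 2920 m³·d⁻¹ = 0.5400 d × 24 = 12.96 h.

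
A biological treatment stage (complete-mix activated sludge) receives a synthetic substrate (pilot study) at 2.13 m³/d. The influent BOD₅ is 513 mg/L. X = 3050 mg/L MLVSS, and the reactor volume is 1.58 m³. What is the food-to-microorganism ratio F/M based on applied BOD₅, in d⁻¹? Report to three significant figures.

F/M = applied load / biomass = Q·S₀/(V·X) = 2.13 × 513 / (1.580 × 3050) = 0.2267 d⁻¹.

F/M ≈ 0.227 d⁻¹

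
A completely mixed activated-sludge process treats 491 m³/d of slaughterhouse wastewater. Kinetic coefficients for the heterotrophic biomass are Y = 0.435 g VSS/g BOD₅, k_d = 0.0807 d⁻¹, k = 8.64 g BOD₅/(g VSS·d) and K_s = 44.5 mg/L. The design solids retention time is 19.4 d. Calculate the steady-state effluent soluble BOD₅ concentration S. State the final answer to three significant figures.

From the Monod/SRT balance for a CMAS, S = K_s·(1+k_d θ_c)/[θ_c·(Y k − k_d) − 1] = 44.5 × (1 + 0.0807 × 19.4) / [19.4 × (0.435 × 8.64 − 0.0807) − 1] = 114.2 / 70.35 = 1.623 mg/L.

S ≈ 1.62 mg/L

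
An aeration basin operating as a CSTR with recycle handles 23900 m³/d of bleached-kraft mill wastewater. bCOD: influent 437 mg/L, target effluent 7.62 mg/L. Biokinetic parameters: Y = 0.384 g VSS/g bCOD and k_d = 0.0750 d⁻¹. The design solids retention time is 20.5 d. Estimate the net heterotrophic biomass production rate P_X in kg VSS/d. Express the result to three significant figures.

Observed yield with endogenous decay: Y_obs = Y / (1 + k_d·θ_c) = 0.384 / (1 + 0.0750 × 20.5) = 0.384 / 2.537 = 0.1513 g VSS/g bCOD.
Mass of bCOD removed per day: Q(S₀ − S) = 23900 × 429.4 g/m³ = 10262 kg/d.
Biomass produced: P_X = Y_obs·Q·ΔS = 0.1513 × 10262 ≈ 1553 kg VSS/d.

P_X ≈ 1550 kg VSS/d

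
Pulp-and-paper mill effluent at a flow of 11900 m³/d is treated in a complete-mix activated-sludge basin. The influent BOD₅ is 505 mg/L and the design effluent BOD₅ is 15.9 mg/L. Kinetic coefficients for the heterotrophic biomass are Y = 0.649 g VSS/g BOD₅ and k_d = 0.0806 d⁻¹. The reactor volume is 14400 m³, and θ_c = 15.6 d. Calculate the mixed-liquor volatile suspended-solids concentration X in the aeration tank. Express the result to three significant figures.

From V·X·(1 + k_d·θ_c) = Y·Q·(S₀ − S)·θ_c: X = 0.649 × 11900 × (505 − 15.9) × 15.6 / [14400 × (1 + 0.0806 × 15.6)] = 1813 mg/L.

X ≈ 1810 mg/L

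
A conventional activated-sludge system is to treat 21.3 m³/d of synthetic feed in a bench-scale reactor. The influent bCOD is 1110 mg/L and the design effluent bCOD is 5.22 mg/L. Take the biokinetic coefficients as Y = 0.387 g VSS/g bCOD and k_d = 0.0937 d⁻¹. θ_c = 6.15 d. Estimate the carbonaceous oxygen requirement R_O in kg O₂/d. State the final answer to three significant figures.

Observed yield with endogenous decay: Y_obs = Y / (1 + k_d·θ_c) = 0.387 / (1 + 0.0937 × 6.15) = 0.387 / 1.576 = 0.2455 g VSS/g bCOD.
Mass of bCOD removed per day: Q(S₀ − S) = 21.3 × 1105 g/m³ = 23.53 kg/d.
P_X = Y_obs·Q·(S₀ − S) = 0.2455 × 23.53 = 5.777 kg VSS/d.
R_O = Q·ΔS − 1.42 P_X = 23.53 − 8.204 = 15.33 kg O₂/d.

R_O ≈ 15.3 kg O₂/d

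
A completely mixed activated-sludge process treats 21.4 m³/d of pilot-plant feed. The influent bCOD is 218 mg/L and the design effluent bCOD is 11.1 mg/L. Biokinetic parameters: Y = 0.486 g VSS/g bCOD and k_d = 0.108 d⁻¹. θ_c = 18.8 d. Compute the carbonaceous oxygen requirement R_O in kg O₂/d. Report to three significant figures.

R_O ≈ 3.42 kg O₂/d

Y_obs = Y / (1 + k_d θ_c) = 0.486 / (1 + 0.108 × 18.8) = 0.486 / 3.030 = 0.1604.
Substrate removed = Q·(S₀ − S) = 21.4 m³/d × (218 − 11.1) g/m³ = 4.43×10^3 g/d = 4.428 kg/d.
Net sludge production P_X = 0.1604 × 4.428 = 0.7101 kg VSS/d.
R_O = Q·(S₀ − S) − 1.42·P_X = 4.428 − 1.42 × 0.7101 = 3.419 kg O₂/d.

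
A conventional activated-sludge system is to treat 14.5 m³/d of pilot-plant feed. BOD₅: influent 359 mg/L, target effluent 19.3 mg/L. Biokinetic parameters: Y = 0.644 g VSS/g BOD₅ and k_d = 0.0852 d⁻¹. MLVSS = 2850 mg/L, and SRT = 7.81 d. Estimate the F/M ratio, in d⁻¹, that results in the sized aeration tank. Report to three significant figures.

From the SRT design equation V = Y Q (S₀−S) θ_c / [X (1 + k_d θ_c)] = 0.644 × 14.5 × (359 − 19.3) × 7.81 / [2850 × (1 + 0.0852 × 7.81)] = 2.48×10^4 / 4746 = 5.220 m³.
F/M = Q·S₀ / (V·X) = 14.5 × 359 / (5.220 × 2850) = 0.3499 g BOD₅·(g VSS·d)⁻¹.

F/M ≈ 0.350 d⁻¹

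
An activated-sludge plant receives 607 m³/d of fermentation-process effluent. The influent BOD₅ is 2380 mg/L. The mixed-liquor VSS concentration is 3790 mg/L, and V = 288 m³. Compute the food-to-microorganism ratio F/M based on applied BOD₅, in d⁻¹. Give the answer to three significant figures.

F/M ≈ 1.32 d⁻¹

F/M = applied load / biomass = Q·S₀/(V·X) = 607 × 2380 / (288.0 × 3790) = 1.324 d⁻¹.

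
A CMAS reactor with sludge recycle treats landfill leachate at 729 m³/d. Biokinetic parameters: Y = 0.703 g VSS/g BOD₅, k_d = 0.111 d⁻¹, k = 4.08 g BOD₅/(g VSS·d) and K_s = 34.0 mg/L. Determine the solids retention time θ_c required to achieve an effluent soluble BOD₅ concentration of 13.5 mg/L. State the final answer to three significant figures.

θ_c ≈ 1.42 d

From 1/θ_c = Y·k·S/(K_s + S) − k_d: Y·k·S/(K_s+S) = 0.703 × 4.08 × 13.5 / (34.0 + 13.5) = 0.8152 d⁻¹.
1/θ_c = 0.8152 − 0.111 = 0.7042 d⁻¹, so θ_c = 1.420 d.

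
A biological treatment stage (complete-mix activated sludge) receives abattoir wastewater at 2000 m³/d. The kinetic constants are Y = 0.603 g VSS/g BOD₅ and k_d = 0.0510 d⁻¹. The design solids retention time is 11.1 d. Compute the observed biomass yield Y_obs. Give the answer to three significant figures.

Y_obs ≈ 0.385 g VSS/g BOD₅

Correct the yield for decay: Y_obs = Y/(1 + k_d θ_c) = 0.603 / (1 + 0.0510 × 11.1) = 0.603 / 1.566 = 0.3850.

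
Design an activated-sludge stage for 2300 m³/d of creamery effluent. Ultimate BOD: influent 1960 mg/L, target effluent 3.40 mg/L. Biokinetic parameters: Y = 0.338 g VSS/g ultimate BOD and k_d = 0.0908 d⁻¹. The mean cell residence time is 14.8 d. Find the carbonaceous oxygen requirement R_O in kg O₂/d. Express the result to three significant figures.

Correct the yield for decay: Y_obs = Y/(1 + k_d θ_c) = 0.338 / (1 + 0.0908 × 14.8) = 0.338 / 2.344 = 0.1442.
Substrate removed = Q·(S₀ − S) = 2300 m³/d × (1960 − 3.40) g/m³ = 4.5×10^6 g/d = 4500 kg/d.
Biomass synthesised: P_X = Y_obs × 4500 = 649.0 kg VSS/d.
R_O = Q·ΔS − 1.42 P_X = 4500 − 921.5 = 3579 kg O₂/d.

R_O ≈ 3580 kg O₂/d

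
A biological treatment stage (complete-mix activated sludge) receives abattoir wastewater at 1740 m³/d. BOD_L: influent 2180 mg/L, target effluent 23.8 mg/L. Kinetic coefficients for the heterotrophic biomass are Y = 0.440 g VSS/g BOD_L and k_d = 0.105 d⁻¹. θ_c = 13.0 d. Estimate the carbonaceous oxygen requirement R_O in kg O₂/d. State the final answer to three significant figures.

R_O ≈ 2760 kg O₂/d

The observed yield is Y_obs = Y/(1 + k_d·θ_c) = 0.440 / (1 + 0.105 × 13.0) = 0.440 / 2.365 = 0.1860 g VSS per g BOD_L removed.
ΔS = 2180 − 23.8 = 2156 mg/L, so the substrate removal rate is 1740 × 2156/1000 = 3752 kg BOD_L/d.
P_X = Y_obs·Q·(S₀ − S) = 0.1860 × 3752 = 698.0 kg VSS/d.
R_O = Q·ΔS − 1.42 P_X = 3752 − 991.2 = 2761 kg O₂/d.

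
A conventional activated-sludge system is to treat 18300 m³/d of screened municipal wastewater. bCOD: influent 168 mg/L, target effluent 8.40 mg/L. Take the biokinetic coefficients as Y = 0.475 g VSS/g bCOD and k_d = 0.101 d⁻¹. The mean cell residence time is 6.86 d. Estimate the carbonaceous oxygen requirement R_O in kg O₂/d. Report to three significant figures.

R_O ≈ 1760 kg O₂/d

Correct the yield for decay: Y_obs = Y/(1 + k_d θ_c) = 0.475 / (1 + 0.101 × 6.86) = 0.475 / 1.693 = 0.2806.
Mass of bCOD removed per day: Q(S₀ − S) = 18300 × 159.6 g/m³ = 2921 kg/d.
P_X = Y_obs·Q·(S₀ − S) = 0.2806 × 2921 = 819.5 kg VSS/d.
R_O = Q·ΔS − 1.42 P_X = 2921 − 1164 = 1757 kg O₂/d.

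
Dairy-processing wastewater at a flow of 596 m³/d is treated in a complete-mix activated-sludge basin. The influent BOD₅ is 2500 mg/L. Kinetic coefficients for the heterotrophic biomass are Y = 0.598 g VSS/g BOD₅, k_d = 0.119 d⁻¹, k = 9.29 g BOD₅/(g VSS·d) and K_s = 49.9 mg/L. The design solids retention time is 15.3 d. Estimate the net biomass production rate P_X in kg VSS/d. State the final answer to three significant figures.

P_X ≈ 316 kg VSS/d

From the Monod/SRT balance for a CMAS, S = K_s·(1+k_d θ_c)/[θ_c·(Y k − k_d) − 1] = 49.9 × (1 + 0.119 × 15.3) / [15.3 × (0.598 × 9.29 − 0.119) − 1] = 140.8 / 82.18 = 1.713 mg/L.
The observed yield is Y_obs = Y/(1 + k_d·θ_c) = 0.598 / (1 + 0.119 × 15.3) = 0.598 / 2.821 = 0.2120 g VSS per g BOD₅ removed.
Q·(S₀ − S) = 596 × (2500 − 1.71) × 10⁻³ = 1489 kg/d removed.
Biomass produced: P_X = Y_obs·Q·ΔS = 0.2120 × 1489 ≈ 315.7 kg VSS/d.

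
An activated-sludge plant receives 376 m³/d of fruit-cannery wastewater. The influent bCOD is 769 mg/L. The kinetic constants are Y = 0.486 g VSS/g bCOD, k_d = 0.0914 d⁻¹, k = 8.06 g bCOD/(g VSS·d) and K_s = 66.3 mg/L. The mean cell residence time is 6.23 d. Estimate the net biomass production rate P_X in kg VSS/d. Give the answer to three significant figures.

P_X ≈ 89.0 kg VSS/d

From the Monod/SRT balance for a CMAS, S = K_s·(1+k_d θ_c)/[θ_c·(Y k − k_d) − 1] = 66.3 × (1 + 0.0914 × 6.23) / [6.23 × (0.486 × 8.06 − 0.0914) − 1] = 104.1 / 22.83 = 4.557 mg/L.
The observed yield is Y_obs = Y/(1 + k_d·θ_c) = 0.486 / (1 + 0.0914 × 6.23) = 0.486 / 1.569 = 0.3097 g VSS per g bCOD removed.
Mass of bCOD removed per day: Q(S₀ − S) = 376 × 764.4 g/m³ = 287.4 kg/d.
Net biomass production P_X = Y_obs × Q·(S₀ − S) = 0.3097 × 287.4 = 89.01 kg VSS/d.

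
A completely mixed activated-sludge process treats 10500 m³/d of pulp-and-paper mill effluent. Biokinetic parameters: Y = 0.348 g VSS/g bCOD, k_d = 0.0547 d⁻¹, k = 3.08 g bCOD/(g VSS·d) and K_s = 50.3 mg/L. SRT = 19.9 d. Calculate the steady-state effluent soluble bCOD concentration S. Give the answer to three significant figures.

From the Monod/SRT balance for a CMAS, S = K_s·(1+k_d θ_c)/[θ_c·(Y k − k_d) − 1] = 50.3 × (1 + 0.0547 × 19.9) / [19.9 × (0.348 × 3.08 − 0.0547) − 1] = 105.1 / 19.24 = 5.460 mg/L.

S ≈ 5.46 mg/L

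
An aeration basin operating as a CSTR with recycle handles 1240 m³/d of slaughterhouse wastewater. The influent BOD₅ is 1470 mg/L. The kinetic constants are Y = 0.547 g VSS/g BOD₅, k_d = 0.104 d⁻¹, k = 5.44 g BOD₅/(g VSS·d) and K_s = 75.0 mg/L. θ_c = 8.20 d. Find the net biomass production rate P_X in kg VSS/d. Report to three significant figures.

P_X ≈ 536 kg VSS/d

Effluent substrate depends only on kinetics and SRT: S = K_s(1 + k_d θ_c) / [θ_c(Yk − k_d) − 1] = 75.0 × (1 + 0.104 × 8.20) / [8.20 × (0.547 × 5.44 − 0.104) − 1] = 139.0 / 22.55 = 6.163 mg/L.
The observed yield is Y_obs = Y/(1 + k_d·θ_c) = 0.547 / (1 + 0.104 × 8.20) = 0.547 / 1.853 = 0.2952 g VSS per g BOD₅ removed.
Q·(S₀ − S) = 1240 × (1470 − 6.16) × 10⁻³ = 1815 kg/d removed.
Biomass produced: P_X = Y_obs·Q·ΔS = 0.2952 × 1815 ≈ 535.9 kg VSS/d.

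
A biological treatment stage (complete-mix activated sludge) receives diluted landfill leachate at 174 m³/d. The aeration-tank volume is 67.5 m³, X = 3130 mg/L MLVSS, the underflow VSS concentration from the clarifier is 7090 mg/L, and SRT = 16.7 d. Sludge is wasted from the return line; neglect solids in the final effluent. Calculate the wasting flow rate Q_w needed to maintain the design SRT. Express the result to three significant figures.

Q_w = (V·X)/(θ_c X_r) = 67.50 × 3130 / (16.7 × 7090) = 1.784 m³/d.

Q_w ≈ 1.78 m³/d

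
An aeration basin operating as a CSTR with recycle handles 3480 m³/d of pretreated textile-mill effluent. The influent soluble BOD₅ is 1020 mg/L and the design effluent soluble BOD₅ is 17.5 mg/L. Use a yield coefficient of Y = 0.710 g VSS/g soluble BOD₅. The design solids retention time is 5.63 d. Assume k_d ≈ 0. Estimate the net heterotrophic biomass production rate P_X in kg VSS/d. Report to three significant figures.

Since k_d ≈ 0, Y_obs = Y = 0.710 g VSS/g soluble BOD₅.
ΔS = 1020 − 17.5 = 1002 mg/L, so the substrate removal rate is 3480 × 1002/1000 = 3489 kg soluble BOD₅/d.
So the net sludge growth is P_X = 0.7100 × 3489 = 2477 kg VSS/d.

P_X ≈ 2480 kg VSS/d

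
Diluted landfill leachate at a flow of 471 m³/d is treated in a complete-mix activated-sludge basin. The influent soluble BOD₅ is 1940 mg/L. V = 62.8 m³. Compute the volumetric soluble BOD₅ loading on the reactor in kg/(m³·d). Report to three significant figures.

L_v = Q S₀ / V = 471 × 1940 × 10⁻³ / 62.80 = 14.55 kg/(m³·d).

L_v ≈ 14.6 kg soluble BOD₅/(m³·d)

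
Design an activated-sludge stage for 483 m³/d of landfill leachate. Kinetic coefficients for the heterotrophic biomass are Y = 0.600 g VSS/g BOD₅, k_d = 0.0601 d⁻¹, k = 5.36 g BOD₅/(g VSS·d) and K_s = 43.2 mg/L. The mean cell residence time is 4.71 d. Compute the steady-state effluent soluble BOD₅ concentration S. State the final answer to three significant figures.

S ≈ 4.00 mg/L

Effluent substrate depends only on kinetics and SRT: S = K_s(1 + k_d θ_c) / [θ_c(Yk − k_d) − 1] = 43.2 × (1 + 0.0601 × 4.71) / [4.71 × (0.600 × 5.36 − 0.0601) − 1] = 55.43 / 13.86 = 3.998 mg/L.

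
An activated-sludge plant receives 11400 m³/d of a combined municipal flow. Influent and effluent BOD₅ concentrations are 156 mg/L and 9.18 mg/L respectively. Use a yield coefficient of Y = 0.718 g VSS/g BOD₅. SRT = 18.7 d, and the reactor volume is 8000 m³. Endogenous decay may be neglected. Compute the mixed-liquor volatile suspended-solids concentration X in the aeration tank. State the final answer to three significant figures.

X = Y·Q·ΔS·θ_c / V = 0.718 × 11400 × (156 − 9.18) × 18.7 / 8000 = 2809 mg/L.

X ≈ 2810 mg/L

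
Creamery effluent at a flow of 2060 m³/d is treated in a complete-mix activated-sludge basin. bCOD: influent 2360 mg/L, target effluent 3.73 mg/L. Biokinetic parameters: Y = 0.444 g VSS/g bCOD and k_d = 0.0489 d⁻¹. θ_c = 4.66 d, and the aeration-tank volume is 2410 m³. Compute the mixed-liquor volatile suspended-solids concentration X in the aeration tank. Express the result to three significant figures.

X = Y·Q·ΔS·θ_c / [V·(1 + k_d θ_c)] = 0.444 × 2060 × (2360 − 3.73) × 4.66 / [2410 × (1 + 0.0489 × 4.66)] = 3394 mg/L.

X ≈ 3390 mg/L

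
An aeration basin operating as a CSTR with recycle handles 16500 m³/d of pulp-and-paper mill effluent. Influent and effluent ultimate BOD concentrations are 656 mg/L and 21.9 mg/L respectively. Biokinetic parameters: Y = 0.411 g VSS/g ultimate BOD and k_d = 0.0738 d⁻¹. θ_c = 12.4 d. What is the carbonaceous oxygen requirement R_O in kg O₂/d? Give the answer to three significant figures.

The observed yield is Y_obs = Y/(1 + k_d·θ_c) = 0.411 / (1 + 0.0738 × 12.4) = 0.411 / 1.915 = 0.2146 g VSS per g ultimate BOD removed.
Mass of ultimate BOD removed per day: Q(S₀ − S) = 16500 × 634.1 g/m³ = 10463 kg/d.
Biomass synthesised: P_X = Y_obs × 10463 = 2245 kg VSS/d.
R_O = Q·ΔS − 1.42 P_X = 10463 − 3188 = 7274 kg O₂/d.

R_O ≈ 7270 kg O₂/d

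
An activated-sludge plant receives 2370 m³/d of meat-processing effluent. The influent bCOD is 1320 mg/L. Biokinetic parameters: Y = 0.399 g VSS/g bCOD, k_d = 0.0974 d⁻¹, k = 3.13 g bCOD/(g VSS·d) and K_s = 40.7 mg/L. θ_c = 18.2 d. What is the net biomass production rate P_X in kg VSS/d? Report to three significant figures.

P_X ≈ 448 kg VSS/d

Effluent substrate depends only on kinetics and SRT: S = K_s(1 + k_d θ_c) / [θ_c(Yk − k_d) − 1] = 40.7 × (1 + 0.0974 × 18.2) / [18.2 × (0.399 × 3.13 − 0.0974) − 1] = 112.8 / 19.96 = 5.655 mg/L.
Observed yield with endogenous decay: Y_obs = Y / (1 + k_d·θ_c) = 0.399 / (1 + 0.0974 × 18.2) = 0.399 / 2.773 = 0.1439 g VSS/g bCOD.
Q·(S₀ − S) = 2370 × (1320 − 5.65) × 10⁻³ = 3115 kg/d removed.
So the net sludge growth is P_X = 0.1439 × 3115 = 448.3 kg VSS/d.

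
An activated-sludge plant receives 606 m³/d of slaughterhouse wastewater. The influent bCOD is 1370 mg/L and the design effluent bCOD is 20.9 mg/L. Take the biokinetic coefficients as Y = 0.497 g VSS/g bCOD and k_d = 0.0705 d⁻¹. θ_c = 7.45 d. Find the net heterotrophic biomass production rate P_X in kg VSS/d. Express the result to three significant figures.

Y_obs = Y / (1 + k_d θ_c) = 0.497 / (1 + 0.0705 × 7.45) = 0.497 / 1.525 = 0.3259.
Substrate removed = Q·(S₀ − S) = 606 m³/d × (1370 − 20.9) g/m³ = 8.18×10^5 g/d = 817.6 kg/d.
Biomass produced: P_X = Y_obs·Q·ΔS = 0.3259 × 817.6 ≈ 266.4 kg VSS/d.

P_X ≈ 266 kg VSS/d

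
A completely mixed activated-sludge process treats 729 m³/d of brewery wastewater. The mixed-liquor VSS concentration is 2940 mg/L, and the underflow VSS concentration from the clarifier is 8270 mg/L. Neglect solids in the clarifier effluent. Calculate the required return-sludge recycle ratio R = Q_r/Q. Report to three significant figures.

R ≈ 0.552

Mass balance around the secondary clarifier (neglecting effluent solids): R = X / (X_r − X) = 2940 / (8270 − 2940) = 0.5516.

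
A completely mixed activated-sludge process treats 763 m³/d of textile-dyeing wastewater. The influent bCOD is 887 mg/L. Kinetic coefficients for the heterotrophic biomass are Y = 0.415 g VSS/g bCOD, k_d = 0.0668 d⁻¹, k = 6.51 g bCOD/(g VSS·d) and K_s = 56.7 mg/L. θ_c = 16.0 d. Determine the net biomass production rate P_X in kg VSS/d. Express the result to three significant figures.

P_X ≈ 135 kg VSS/d

For a completely mixed reactor with recycle the Lawrence–McCarty relation gives S = K_s·(1 + k_d·θ_c) / [θ_c·(Y·k − k_d) − 1] = 56.7 × (1 + 0.0668 × 16.0) / [16.0 × (0.415 × 6.51 − 0.0668) − 1] = 117.3 / 41.16 = 2.850 mg/L.
Y_obs = Y / (1 + k_d θ_c) = 0.415 / (1 + 0.0668 × 16.0) = 0.415 / 2.069 = 0.2006.
Q·(S₀ − S) = 763 × (887 − 2.85) × 10⁻³ = 674.6 kg/d removed.
P_X = Y_obs · Q(S₀ − S) = 0.2006 × 674.6 = 135.3 kg VSS/d.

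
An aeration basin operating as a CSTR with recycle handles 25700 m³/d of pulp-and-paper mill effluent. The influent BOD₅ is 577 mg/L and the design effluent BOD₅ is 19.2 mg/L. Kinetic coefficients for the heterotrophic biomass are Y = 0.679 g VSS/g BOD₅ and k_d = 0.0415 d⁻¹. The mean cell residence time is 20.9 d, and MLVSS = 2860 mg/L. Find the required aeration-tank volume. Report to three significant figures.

Steady-state biomass mass balance: V·X·(1 + k_d·θ_c) = Y·Q·(S₀ − S)·θ_c, so V = 0.679 × 25700 × (577 − 19.2) × 20.9 / [2860 × (1 + 0.0415 × 20.9)] = 2.03×10^8 / 5341 = 38092 m³.

V ≈ 38100 m³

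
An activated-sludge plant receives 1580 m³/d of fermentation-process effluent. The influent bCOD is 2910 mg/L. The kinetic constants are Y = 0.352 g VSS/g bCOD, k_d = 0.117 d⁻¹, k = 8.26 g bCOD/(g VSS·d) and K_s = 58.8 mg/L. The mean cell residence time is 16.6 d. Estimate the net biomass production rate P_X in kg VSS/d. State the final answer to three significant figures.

P_X ≈ 549 kg VSS/d

Effluent substrate depends only on kinetics and SRT: S = K_s(1 + k_d θ_c) / [θ_c(Yk − k_d) − 1] = 58.8 × (1 + 0.117 × 16.6) / [16.6 × (0.352 × 8.26 − 0.117) − 1] = 173.0 / 45.32 = 3.817 mg/L.
Y_obs = Y / (1 + k_d θ_c) = 0.352 / (1 + 0.117 × 16.6) = 0.352 / 2.942 = 0.1196.
Q·(S₀ − S) = 1580 × (2910 − 3.82) × 10⁻³ = 4592 kg/d removed.
Biomass produced: P_X = Y_obs·Q·ΔS = 0.1196 × 4592 ≈ 549.4 kg VSS/d.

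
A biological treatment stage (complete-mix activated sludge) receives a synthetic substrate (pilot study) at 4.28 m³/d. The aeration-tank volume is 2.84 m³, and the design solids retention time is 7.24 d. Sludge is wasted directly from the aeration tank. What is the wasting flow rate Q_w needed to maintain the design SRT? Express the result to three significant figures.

Wasting from the aeration tank: Q_w = V / θ_c = 2.840 / 7.24 = 0.3923 m³/d.

Q_w ≈ 0.392 m³/d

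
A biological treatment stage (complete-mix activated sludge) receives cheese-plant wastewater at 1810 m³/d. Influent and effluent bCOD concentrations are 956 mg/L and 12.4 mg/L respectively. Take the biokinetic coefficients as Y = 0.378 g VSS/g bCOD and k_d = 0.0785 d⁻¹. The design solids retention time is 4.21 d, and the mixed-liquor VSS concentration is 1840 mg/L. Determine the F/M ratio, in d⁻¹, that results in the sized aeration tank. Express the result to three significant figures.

From the SRT design equation V = Y Q (S₀−S) θ_c / [X (1 + k_d θ_c)] = 0.378 × 1810 × (956 − 12.4) × 4.21 / [1840 × (1 + 0.0785 × 4.21)] = 2.72×10^6 / 2448 = 1110 m³.
F/M = applied load / biomass = Q·S₀/(V·X) = 1810 × 956 / (1110 × 1840) = 0.8470 d⁻¹.

F/M ≈ 0.847 d⁻¹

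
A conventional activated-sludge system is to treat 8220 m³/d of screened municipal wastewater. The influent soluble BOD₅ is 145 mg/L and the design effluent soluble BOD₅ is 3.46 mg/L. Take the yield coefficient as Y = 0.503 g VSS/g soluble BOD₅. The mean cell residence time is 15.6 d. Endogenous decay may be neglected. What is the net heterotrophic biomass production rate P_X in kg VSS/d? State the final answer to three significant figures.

P_X ≈ 585 kg VSS/d

Since k_d ≈ 0, Y_obs = Y = 0.503 g VSS/g soluble BOD₅.
Mass of soluble BOD₅ removed per day: Q(S₀ − S) = 8220 × 141.5 g/m³ = 1163 kg/d.
Biomass produced: P_X = Y_obs·Q·ΔS = 0.5030 × 1163 ≈ 585.2 kg VSS/d.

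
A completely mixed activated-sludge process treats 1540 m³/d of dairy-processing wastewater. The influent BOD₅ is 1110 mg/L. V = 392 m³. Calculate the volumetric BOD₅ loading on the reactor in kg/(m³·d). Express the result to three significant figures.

L_v ≈ 4.36 kg BOD₅/(m³·d)

Volumetric loading L_v = Q·S₀ / V = 1540 × 1110 g/m³ / 392.0 m³ = 4361 g/(m³·d) = 4.361 kg BOD₅/(m³·d).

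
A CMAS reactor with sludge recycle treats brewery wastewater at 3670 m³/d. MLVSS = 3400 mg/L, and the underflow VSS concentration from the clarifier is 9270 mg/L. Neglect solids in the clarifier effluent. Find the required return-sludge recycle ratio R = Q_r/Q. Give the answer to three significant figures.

Solids balance on the clarifier gives (1+R)X = R·X_r, so R = X/(X_r − X) = 3400 / (9270 − 3400) = 0.5792.

R ≈ 0.579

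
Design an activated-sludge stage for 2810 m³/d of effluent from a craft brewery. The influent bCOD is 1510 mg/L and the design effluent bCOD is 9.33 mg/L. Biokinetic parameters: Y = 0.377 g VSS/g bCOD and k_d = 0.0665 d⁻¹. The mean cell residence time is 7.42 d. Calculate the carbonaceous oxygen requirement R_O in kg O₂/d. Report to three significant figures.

R_O ≈ 2710 kg O₂/d

The observed yield is Y_obs = Y/(1 + k_d·θ_c) = 0.377 / (1 + 0.0665 × 7.42) = 0.377 / 1.493 = 0.2524 g VSS per g bCOD removed.
Mass of bCOD removed per day: Q(S₀ − S) = 2810 × 1501 g/m³ = 4217 kg/d.
Net sludge production P_X = 0.2524 × 4217 = 1065 kg VSS/d.
Carbonaceous O₂ demand = substrate oxidised − cell-mass equivalent = 4217 − 1.42 × 1065 = 2705 kg O₂/d.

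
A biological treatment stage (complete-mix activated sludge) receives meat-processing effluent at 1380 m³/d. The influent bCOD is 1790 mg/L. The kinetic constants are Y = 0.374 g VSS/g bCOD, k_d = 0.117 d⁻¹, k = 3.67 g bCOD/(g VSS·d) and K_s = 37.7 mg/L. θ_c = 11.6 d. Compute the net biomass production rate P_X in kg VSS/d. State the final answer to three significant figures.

P_X ≈ 390 kg VSS/d

For a completely mixed reactor with recycle the Lawrence–McCarty relation gives S = K_s·(1 + k_d·θ_c) / [θ_c·(Y·k − k_d) − 1] = 37.7 × (1 + 0.117 × 11.6) / [11.6 × (0.374 × 3.67 − 0.117) − 1] = 88.87 / 13.56 = 6.551 mg/L.
Observed yield with endogenous decay: Y_obs = Y / (1 + k_d·θ_c) = 0.374 / (1 + 0.117 × 11.6) = 0.374 / 2.357 = 0.1587 g VSS/g bCOD.
Substrate removed = Q·(S₀ − S) = 1380 m³/d × (1790 − 6.55) g/m³ = 2.46×10^6 g/d = 2461 kg/d.
Biomass produced: P_X = Y_obs·Q·ΔS = 0.1587 × 2461 ≈ 390.5 kg VSS/d.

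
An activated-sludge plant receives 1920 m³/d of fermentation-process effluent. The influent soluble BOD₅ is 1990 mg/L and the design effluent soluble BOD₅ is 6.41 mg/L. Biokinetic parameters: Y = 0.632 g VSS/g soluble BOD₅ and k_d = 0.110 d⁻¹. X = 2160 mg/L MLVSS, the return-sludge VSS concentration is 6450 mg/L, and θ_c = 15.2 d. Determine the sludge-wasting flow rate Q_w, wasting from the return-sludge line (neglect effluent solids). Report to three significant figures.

Q_w ≈ 140 m³/d

From the SRT design equation V = Y Q (S₀−S) θ_c / [X (1 + k_d θ_c)] = 0.632 × 1920 × (1990 − 6.41) × 15.2 / [2160 × (1 + 0.110 × 15.2)] = 3.66×10^7 / 5772 = 6339 m³.
Q_w = (V·X)/(θ_c X_r) = 6339 × 2160 / (15.2 × 6450) = 139.7 m³/d.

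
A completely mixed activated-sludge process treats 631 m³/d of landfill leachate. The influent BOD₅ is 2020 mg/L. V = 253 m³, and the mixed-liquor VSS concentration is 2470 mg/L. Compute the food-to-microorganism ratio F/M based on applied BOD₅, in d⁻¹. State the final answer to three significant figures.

F/M ≈ 2.04 d⁻¹

F/M = Q·S₀ / (V·X) = 631 × 2020 / (253.0 × 2470) = 2.040 g BOD₅·(g VSS·d)⁻¹.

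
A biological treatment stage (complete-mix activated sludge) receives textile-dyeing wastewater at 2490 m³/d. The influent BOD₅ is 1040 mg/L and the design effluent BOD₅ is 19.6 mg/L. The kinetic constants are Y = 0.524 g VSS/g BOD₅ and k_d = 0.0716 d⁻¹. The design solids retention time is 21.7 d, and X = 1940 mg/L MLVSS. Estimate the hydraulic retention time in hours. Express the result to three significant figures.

From the SRT design equation V = Y Q (S₀−S) θ_c / [X (1 + k_d θ_c)] = 0.524 × 2490 × (1040 − 19.6) × 21.7 / [1940 × (1 + 0.0716 × 21.7)] = 2.89×10^7 / 4954 = 5832 m³.
τ = V/Q = 5832/2490 = 2.342 d, or 56.21 h.

τ ≈ 56.2 h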